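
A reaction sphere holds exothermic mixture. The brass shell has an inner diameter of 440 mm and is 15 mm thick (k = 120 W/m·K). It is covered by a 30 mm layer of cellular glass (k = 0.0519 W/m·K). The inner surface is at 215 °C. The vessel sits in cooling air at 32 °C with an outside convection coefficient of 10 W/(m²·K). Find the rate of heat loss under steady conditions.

Each spherical layer contributes R = (1/r_i − 1/r_o)/(4πk):
R_brass shell = (1/0.22 − 1/0.235)/(4π×120) = 1.924×10^-4 K/W
R_cellular glass = (1/0.235 − 1/0.265)/(4π×0.0519) = 0.7386 K/W
R_outer film = 1/(h·4πr_o²) = 1/(10×4π×0.265²) = 0.1133 K/W
R_total = 0.8521 K/W
Q = ΔT/R_total = 183/0.8521

Q ≈ 215 W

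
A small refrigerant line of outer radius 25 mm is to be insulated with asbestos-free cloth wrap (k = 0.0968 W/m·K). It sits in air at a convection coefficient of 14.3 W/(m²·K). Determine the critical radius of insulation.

For a cylinder r_cr = k/h = 0.0968/14.3
r_cr = 6.77 mm; since the bare radius (25 mm) is above r_cr, any added insulation will reduce heat loss.

r_cr ≈ 6.77 mm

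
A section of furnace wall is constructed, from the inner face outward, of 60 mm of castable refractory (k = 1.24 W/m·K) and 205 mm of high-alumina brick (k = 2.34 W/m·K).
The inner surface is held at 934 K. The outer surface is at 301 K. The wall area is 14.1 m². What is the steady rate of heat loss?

Q ≈ 65600 W

Model the wall as resistances in series:
R_castable refractory = L/(kA) = 0.06/(1.24×14.1) = 0.003432 K/W
R_high-alumina brick = L/(kA) = 0.205/(2.34×14.1) = 0.006213 K/W
R_total = 0.009645 K/W
Q = ΔT / R_total = 633 / 0.009645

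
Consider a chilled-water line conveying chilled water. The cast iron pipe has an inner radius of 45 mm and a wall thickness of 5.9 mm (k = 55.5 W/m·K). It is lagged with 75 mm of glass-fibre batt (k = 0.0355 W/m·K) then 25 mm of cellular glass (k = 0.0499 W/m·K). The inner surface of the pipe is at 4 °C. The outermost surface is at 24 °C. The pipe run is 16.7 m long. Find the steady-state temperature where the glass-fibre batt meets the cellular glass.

Treating each annulus and film as a series resistance:
R_cast iron pipe wall = ln(50.9/45)/(2π×55.5×16.7) = 2.116×10^-5 K/W
R_glass-fibre batt = ln(125.9/50.9)/(2π×0.0355×16.7) = 0.2431 K/W
R_cellular glass = ln(150.9/125.9)/(2π×0.0499×16.7) = 0.03459 K/W
R_total = 0.2777 K/W
Q = ΔT/R_total = 20/0.2777
Q = 72 W
T_interface = T_inner + Q·ΣR(inner→interface) = 4 + 72×0.2431

T ≈ 21.5 °C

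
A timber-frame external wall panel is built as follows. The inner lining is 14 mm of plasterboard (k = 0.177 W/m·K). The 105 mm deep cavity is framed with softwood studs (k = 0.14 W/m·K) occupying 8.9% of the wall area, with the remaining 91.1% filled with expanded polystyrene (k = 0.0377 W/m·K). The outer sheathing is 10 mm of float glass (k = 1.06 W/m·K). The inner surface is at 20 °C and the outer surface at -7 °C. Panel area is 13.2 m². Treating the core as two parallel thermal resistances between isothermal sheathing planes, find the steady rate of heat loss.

Q ≈ 153 W

Sheathing layers in series; stud and cavity paths in parallel between them.
R_inner = 0.014/(0.177×13.2) = 0.005992 K/W
R_stud  = 0.105/(0.14×0.089×13.2) = 0.6384 K/W
R_cav   = 0.105/(0.0377×0.911×13.2) = 0.2316 K/W
1/R_core = 1/R_stud + 1/R_cav → R_core = 0.17 K/W
R_outer = 0.01/(1.06×13.2) = 7.147×10^-4 K/W
R_total = 0.1767 K/W
Q = ΔT/R_total = 27/0.1767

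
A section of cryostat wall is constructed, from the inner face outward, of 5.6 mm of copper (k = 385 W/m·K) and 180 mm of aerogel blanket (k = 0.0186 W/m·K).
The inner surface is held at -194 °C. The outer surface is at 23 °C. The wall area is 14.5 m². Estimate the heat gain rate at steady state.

Using the resistance-network approach (series):
R_copper = L/(kA) = 0.0056/(385×14.5) = 1.003×10^-6 K/W
R_aerogel blanket = L/(kA) = 0.18/(0.0186×14.5) = 0.6674 K/W
R_total = 0.6674 K/W
Q = ΔT / R_total = 217 / 0.6674

Q ≈ 325 W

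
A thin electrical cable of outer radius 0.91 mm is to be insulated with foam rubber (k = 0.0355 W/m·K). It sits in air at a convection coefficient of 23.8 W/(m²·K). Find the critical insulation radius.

r_cr ≈ 1.49 mm

For a cylinder r_cr = k/h = 0.0355/23.8
r_cr = 1.49 mm; since the bare radius (0.91 mm) is below r_cr, adding a thin layer of insulation will *increase* heat loss.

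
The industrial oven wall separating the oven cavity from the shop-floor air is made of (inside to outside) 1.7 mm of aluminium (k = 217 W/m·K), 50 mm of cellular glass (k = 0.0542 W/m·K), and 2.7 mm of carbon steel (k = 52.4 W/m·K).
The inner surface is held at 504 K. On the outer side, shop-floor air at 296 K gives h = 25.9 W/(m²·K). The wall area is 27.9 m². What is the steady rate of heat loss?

Thermal resistances in series:
R_aluminium = L/(kA) = 0.0017/(217×27.9) = 2.808×10^-7 K/W
R_cellular glass = L/(kA) = 0.05/(0.0542×27.9) = 0.03306 K/W
R_carbon steel = L/(kA) = 0.0027/(52.4×27.9) = 1.847×10^-6 K/W
R_outer film = 1/(h_o·A) = 1/(25.9×27.9) = 0.001384 K/W
R_total = 0.03445 K/W
Q = ΔT / R_total = 208 / 0.03445

Q ≈ 6040 W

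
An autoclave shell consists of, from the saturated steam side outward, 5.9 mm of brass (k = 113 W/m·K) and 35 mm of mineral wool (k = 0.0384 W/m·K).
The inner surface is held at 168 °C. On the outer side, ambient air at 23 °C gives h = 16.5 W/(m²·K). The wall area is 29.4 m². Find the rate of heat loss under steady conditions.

Q ≈ 4390 W

Thermal resistances in series:
R_brass = L/(kA) = 0.0059/(113×29.4) = 1.776×10^-6 K/W
R_mineral wool = L/(kA) = 0.035/(0.0384×29.4) = 0.031 K/W
R_outer film = 1/(h_o·A) = 1/(16.5×29.4) = 0.002061 K/W
R_total = 0.03307 K/W
Q = ΔT / R_total = 145 / 0.03307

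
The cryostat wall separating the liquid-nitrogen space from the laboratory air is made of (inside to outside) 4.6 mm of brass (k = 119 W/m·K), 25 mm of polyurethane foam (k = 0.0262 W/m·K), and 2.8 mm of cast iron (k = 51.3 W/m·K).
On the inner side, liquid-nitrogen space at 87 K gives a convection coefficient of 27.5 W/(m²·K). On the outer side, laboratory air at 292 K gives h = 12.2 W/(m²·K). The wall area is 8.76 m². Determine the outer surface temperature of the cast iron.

Using the resistance-network approach (series):
R_inner film = 1/(h_i·A) = 1/(27.5×8.76) = 0.004151 K/W
R_brass = L/(kA) = 0.0046/(119×8.76) = 4.413×10^-6 K/W
R_polyurethane foam = L/(kA) = 0.025/(0.0262×8.76) = 0.1089 K/W
R_cast iron = L/(kA) = 0.0028/(51.3×8.76) = 6.231×10^-6 K/W
R_outer film = 1/(h_o·A) = 1/(12.2×8.76) = 0.009357 K/W
R_total = 0.1224 K/W;  Q = ΔT/R_total = 205/0.1224 = 1674 W
T_interface = T_inner + Q·ΣR(inner→interface) = 87 + 1670×0.1131

T ≈ 276 K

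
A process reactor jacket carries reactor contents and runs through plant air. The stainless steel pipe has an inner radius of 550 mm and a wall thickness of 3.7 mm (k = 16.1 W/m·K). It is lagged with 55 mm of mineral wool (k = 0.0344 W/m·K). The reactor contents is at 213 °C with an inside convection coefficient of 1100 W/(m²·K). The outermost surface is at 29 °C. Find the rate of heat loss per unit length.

q′ ≈ 420 W/m

Per-layer cylindrical resistances, series-summed:
R_inner film = 1/(h_i·2πr₁L) = 1/(1100×2π×0.55×1) = 2.631×10^-4 K/W
R_stainless steel pipe wall = ln(553.7/550)/(2π×16.1×1) = 6.628×10^-5 K/W
R_mineral wool = ln(608.7/553.7)/(2π×0.0344×1) = 0.4382 K/W
R_total = 0.4385 K/W
Q = ΔT/R_total = 184/0.4385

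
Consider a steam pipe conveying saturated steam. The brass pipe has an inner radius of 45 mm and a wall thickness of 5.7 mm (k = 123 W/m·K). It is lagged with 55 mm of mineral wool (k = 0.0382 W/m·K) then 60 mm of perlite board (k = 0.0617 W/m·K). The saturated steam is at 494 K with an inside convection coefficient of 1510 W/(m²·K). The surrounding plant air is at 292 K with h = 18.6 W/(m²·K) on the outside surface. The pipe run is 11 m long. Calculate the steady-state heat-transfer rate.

Per-layer cylindrical resistances, series-summed:
R_inner film = 1/(h_i·2πr₁L) = 1/(1510×2π×0.045×11) = 2.129×10^-4 K/W
R_brass pipe wall = ln(50.7/45)/(2π×123×11) = 1.403×10^-5 K/W
R_mineral wool = ln(105.7/50.7)/(2π×0.0382×11) = 0.2783 K/W
R_perlite board = ln(165.7/105.7)/(2π×0.0617×11) = 0.1054 K/W
R_outer film = 1/(h_o·2πr_oL) = 1/(18.6×2π×0.1657×11) = 0.004695 K/W
R_total = 0.3886 K/W
Q = ΔT/R_total = 202/0.3886

Q ≈ 520 W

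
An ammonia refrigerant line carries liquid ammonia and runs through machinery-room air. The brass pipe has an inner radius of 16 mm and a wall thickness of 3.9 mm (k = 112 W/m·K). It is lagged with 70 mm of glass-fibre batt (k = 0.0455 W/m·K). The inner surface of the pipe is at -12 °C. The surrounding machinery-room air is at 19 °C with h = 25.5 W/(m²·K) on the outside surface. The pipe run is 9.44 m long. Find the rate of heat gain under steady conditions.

Per-layer cylindrical resistances, series-summed:
R_brass pipe wall = ln(19.9/16)/(2π×112×9.44) = 3.284×10^-5 K/W
R_glass-fibre batt = ln(89.9/19.9)/(2π×0.0455×9.44) = 0.5588 K/W
R_outer film = 1/(h_o·2πr_oL) = 1/(25.5×2π×0.0899×9.44) = 0.007354 K/W
R_total = 0.5662 K/W
Q = ΔT/R_total = 31/0.5662

Q ≈ 54.8 W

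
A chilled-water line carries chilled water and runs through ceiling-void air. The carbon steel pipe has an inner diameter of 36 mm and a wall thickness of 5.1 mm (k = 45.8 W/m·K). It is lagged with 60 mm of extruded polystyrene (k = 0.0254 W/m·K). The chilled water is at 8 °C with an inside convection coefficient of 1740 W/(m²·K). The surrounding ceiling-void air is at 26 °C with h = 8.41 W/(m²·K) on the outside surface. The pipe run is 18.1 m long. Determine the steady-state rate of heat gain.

Cylindrical conduction, so R = ln(r₂/r₁)/(2πkL) per layer, in series:
R_inner film = 1/(h_i·2πr₁L) = 1/(1740×2π×0.018×18.1) = 2.808×10^-4 K/W
R_carbon steel pipe wall = ln(23.1/18)/(2π×45.8×18.1) = 4.789×10^-5 K/W
R_extruded polystyrene = ln(83.1/23.1)/(2π×0.0254×18.1) = 0.4432 K/W
R_outer film = 1/(h_o·2πr_oL) = 1/(8.41×2π×0.0831×18.1) = 0.01258 K/W
R_total = 0.4561 K/W
Q = ΔT/R_total = 18/0.4561

Q ≈ 39.5 W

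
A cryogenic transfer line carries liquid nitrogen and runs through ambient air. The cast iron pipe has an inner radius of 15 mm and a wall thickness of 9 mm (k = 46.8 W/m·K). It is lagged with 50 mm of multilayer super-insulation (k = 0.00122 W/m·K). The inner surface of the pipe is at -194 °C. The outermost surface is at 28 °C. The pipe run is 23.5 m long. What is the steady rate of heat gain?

Q ≈ 35.5 W

Cylindrical conduction, so R = ln(r₂/r₁)/(2πkL) per layer, in series:
R_cast iron pipe wall = ln(24/15)/(2π×46.8×23.5) = 6.802×10^-5 K/W
R_multilayer super-insulation = ln(74/24)/(2π×0.00122×23.5) = 6.251 K/W
R_total = 6.251 K/W
Q = ΔT/R_total = 222/6.251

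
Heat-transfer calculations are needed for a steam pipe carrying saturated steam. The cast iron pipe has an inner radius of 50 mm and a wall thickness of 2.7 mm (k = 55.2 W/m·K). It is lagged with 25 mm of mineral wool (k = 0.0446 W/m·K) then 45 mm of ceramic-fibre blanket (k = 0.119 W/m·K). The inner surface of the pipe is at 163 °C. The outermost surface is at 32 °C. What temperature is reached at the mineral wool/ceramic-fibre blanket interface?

Cylindrical conduction, so R = ln(r₂/r₁)/(2πkL) per layer, in series:
R_cast iron pipe wall = ln(52.7/50)/(2π×55.2×1) = 1.516×10^-4 K/W
R_mineral wool = ln(77.7/52.7)/(2π×0.0446×1) = 1.385 K/W
R_ceramic-fibre blanket = ln(122.7/77.7)/(2π×0.119×1) = 0.6111 K/W
R_total = 1.997 K/W
Q = ΔT/R_total = 131/1.997
Q = 65.6 W/m
T_interface = T_inner − Q·ΣR(inner→interface) = 163 − 65.6×1.386

T ≈ 72.1 °C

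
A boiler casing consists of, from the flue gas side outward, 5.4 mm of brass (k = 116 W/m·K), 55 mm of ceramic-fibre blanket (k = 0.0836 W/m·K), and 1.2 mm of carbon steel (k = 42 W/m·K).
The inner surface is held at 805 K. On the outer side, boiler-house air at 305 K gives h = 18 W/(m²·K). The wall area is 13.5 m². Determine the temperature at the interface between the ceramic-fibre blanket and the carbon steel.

T ≈ 344 K

Using the resistance-network approach (series):
R_brass = L/(kA) = 0.0054/(116×13.5) = 3.448×10^-6 K/W
R_ceramic-fibre blanket = L/(kA) = 0.055/(0.0836×13.5) = 0.04873 K/W
R_carbon steel = L/(kA) = 0.0012/(42×13.5) = 2.116×10^-6 K/W
R_outer film = 1/(h_o·A) = 1/(18×13.5) = 0.004115 K/W
R_total = 0.05285 K/W;  Q = ΔT/R_total = 500/0.05285 = 9460 W
T_interface = T_inner − Q·ΣR(inner→interface) = 805 − 9460×0.04874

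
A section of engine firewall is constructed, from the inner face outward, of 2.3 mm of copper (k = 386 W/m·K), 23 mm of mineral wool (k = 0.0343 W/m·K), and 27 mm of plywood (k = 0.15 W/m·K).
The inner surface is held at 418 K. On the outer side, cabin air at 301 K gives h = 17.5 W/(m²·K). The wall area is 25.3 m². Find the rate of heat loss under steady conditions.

Model the wall as resistances in series:
R_copper = L/(kA) = 0.0023/(386×25.3) = 2.355×10^-7 K/W
R_mineral wool = L/(kA) = 0.023/(0.0343×25.3) = 0.0265 K/W
R_plywood = L/(kA) = 0.027/(0.15×25.3) = 0.007115 K/W
R_outer film = 1/(h_o·A) = 1/(17.5×25.3) = 0.002259 K/W
R_total = 0.03588 K/W
Q = ΔT / R_total = 117 / 0.03588

Q ≈ 3260 W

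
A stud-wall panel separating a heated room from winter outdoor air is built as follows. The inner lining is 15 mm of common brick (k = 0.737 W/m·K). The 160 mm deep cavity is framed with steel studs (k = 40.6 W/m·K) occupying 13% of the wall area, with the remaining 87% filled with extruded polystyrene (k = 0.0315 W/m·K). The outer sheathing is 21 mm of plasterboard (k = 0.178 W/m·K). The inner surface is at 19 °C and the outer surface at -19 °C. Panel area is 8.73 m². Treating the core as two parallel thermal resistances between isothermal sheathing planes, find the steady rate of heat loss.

Q ≈ 1970 W

Sheathing layers in series; stud and cavity paths in parallel between them.
R_inner = 0.015/(0.737×8.73) = 0.002331 K/W
R_stud  = 0.16/(40.6×0.13×8.73) = 0.003472 K/W
R_cav   = 0.16/(0.0315×0.87×8.73) = 0.6688 K/W
1/R_core = 1/R_stud + 1/R_cav → R_core = 0.003455 K/W
R_outer = 0.021/(0.178×8.73) = 0.01351 K/W
R_total = 0.0193 K/W
Q = ΔT/R_total = 38/0.0193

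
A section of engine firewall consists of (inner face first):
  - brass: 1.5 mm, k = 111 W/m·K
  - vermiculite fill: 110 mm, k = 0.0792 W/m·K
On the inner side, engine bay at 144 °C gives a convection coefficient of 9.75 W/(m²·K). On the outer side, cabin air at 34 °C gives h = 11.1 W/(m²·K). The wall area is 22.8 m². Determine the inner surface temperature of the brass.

T ≈ 137 °C

Series thermal resistances:
R_inner film = 1/(h_i·A) = 1/(9.75×22.8) = 0.004498 K/W
R_brass = L/(kA) = 0.0015/(111×22.8) = 5.927×10^-7 K/W
R_vermiculite fill = L/(kA) = 0.11/(0.0792×22.8) = 0.06092 K/W
R_outer film = 1/(h_o·A) = 1/(11.1×22.8) = 0.003951 K/W
R_total = 0.06937 K/W;  Q = ΔT/R_total = 110/0.06937 = 1586 W
T_interface = T_inner − Q·ΣR(inner→interface) = 144 − 1590×0.004498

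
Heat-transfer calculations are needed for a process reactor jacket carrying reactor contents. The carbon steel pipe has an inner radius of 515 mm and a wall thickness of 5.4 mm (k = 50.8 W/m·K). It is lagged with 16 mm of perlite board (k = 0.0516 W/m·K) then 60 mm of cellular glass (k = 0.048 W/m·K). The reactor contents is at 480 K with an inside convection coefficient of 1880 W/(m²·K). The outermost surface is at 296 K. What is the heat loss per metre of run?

For a radial system each layer contributes R = ln(r_out/r_in)/(2πkL); films add R = 1/(hA).
R_inner film = 1/(h_i·2πr₁L) = 1/(1880×2π×0.515×1) = 1.644×10^-4 K/W
R_carbon steel pipe wall = ln(520.4/515)/(2π×50.8×1) = 3.268×10^-5 K/W
R_perlite board = ln(536.4/520.4)/(2π×0.0516×1) = 0.0934 K/W
R_cellular glass = ln(596.4/536.4)/(2π×0.048×1) = 0.3516 K/W
R_total = 0.4452 K/W
Q = ΔT/R_total = 184/0.4452

q′ ≈ 413 W/m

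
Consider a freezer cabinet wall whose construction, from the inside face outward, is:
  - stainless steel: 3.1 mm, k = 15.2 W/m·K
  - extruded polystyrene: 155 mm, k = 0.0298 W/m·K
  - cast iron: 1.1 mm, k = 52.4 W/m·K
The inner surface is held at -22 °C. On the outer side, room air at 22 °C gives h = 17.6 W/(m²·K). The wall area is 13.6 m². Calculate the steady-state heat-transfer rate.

Q ≈ 114 W

Model the wall as resistances in series:
R_stainless steel = L/(kA) = 0.0031/(15.2×13.6) = 1.5×10^-5 K/W
R_extruded polystyrene = L/(kA) = 0.155/(0.0298×13.6) = 0.3825 K/W
R_cast iron = L/(kA) = 0.0011/(52.4×13.6) = 1.544×10^-6 K/W
R_outer film = 1/(h_o·A) = 1/(17.6×13.6) = 0.004178 K/W
R_total = 0.3866 K/W
Q = ΔT / R_total = 44 / 0.3866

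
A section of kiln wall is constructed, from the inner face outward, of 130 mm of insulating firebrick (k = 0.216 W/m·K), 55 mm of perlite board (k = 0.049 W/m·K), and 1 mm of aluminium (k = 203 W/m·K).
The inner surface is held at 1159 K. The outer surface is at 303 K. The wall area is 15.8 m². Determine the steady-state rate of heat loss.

Q ≈ 7840 W

Series thermal resistances:
R_insulating firebrick = L/(kA) = 0.13/(0.216×15.8) = 0.03809 K/W
R_perlite board = L/(kA) = 0.055/(0.049×15.8) = 0.07104 K/W
R_aluminium = L/(kA) = 0.001/(203×15.8) = 3.118×10^-7 K/W
R_total = 0.1091 K/W
Q = ΔT / R_total = 856 / 0.1091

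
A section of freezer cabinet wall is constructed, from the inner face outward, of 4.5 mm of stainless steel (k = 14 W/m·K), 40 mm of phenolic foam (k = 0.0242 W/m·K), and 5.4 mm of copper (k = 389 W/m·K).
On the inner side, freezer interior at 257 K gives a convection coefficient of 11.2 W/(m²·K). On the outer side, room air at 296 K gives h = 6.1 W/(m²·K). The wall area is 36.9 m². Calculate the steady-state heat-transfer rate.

Q ≈ 755 W

Treating each layer as a thermal resistance in series:
R_inner film = 1/(h_i·A) = 1/(11.2×36.9) = 0.00242 K/W
R_stainless steel = L/(kA) = 0.0045/(14×36.9) = 8.711×10^-6 K/W
R_phenolic foam = L/(kA) = 0.04/(0.0242×36.9) = 0.04479 K/W
R_copper = L/(kA) = 0.0054/(389×36.9) = 3.762×10^-7 K/W
R_outer film = 1/(h_o·A) = 1/(6.1×36.9) = 0.004443 K/W
R_total = 0.05167 K/W
Q = ΔT / R_total = 39 / 0.05167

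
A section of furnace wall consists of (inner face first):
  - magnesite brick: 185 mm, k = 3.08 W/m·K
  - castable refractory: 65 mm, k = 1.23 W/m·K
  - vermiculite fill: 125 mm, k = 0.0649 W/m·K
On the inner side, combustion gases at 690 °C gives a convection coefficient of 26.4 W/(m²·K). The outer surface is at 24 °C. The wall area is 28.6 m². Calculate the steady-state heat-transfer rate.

Series thermal resistances:
R_inner film = 1/(h_i·A) = 1/(26.4×28.6) = 0.001324 K/W
R_magnesite brick = L/(kA) = 0.185/(3.08×28.6) = 0.0021 K/W
R_castable refractory = L/(kA) = 0.065/(1.23×28.6) = 0.001848 K/W
R_vermiculite fill = L/(kA) = 0.125/(0.0649×28.6) = 0.06734 K/W
R_total = 0.07262 K/W
Q = ΔT / R_total = 666 / 0.07262

Q ≈ 9170 W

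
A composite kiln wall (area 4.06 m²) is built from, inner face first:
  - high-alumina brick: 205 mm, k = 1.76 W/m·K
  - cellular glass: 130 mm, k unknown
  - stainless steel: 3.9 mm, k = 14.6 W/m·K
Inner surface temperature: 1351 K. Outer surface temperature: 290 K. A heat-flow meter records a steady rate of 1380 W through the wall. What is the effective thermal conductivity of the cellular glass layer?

Using the resistance-network approach (series):
R_high-alumina brick = L/(kA) = 0.205/(1.76×4.06) = 0.02869 K/W
R_stainless steel = L/(kA) = 0.0039/(14.6×4.06) = 6.579×10^-5 K/W
Sum of known resistances R_other = 0.02875 K/W
Total R = ΔT/Q = 1061/1380 = 0.7688 K/W
R_cellular glass = R_total − R_other = 0.7401 K/W
k = L/(R·A) = 0.13/(0.7401×4.06)

k ≈ 0.0433 W/(m·K)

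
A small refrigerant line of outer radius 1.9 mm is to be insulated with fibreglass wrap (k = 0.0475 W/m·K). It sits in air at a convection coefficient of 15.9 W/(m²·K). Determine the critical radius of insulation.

r_cr ≈ 2.99 mm

For a cylinder r_cr = k/h = 0.0475/15.9
r_cr = 2.99 mm; since the bare radius (1.9 mm) is below r_cr, adding a thin layer of insulation will *increase* heat loss.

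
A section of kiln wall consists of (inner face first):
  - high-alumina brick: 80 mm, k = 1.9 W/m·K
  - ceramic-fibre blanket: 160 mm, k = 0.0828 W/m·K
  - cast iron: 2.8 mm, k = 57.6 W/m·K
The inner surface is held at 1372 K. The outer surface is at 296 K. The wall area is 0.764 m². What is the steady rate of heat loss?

Q ≈ 416 W

Thermal resistances in series:
R_high-alumina brick = L/(kA) = 0.08/(1.9×0.764) = 0.05511 K/W
R_ceramic-fibre blanket = L/(kA) = 0.16/(0.0828×0.764) = 2.529 K/W
R_cast iron = L/(kA) = 0.0028/(57.6×0.764) = 6.363×10^-5 K/W
R_total = 2.584 K/W
Q = ΔT / R_total = 1076 / 2.584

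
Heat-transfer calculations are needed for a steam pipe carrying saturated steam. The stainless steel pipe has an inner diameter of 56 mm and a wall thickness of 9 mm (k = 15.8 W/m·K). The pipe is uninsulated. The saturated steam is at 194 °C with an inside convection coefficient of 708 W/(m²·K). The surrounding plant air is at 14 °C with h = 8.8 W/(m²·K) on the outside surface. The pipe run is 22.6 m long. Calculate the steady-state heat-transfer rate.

Q ≈ 8140 W

Cylindrical conduction, so R = ln(r₂/r₁)/(2πkL) per layer, in series:
R_inner film = 1/(h_i·2πr₁L) = 1/(708×2π×0.028×22.6) = 3.552×10^-4 K/W
R_stainless steel pipe wall = ln(37/28)/(2π×15.8×22.6) = 1.242×10^-4 K/W
R_outer film = 1/(h_o·2πr_oL) = 1/(8.8×2π×0.037×22.6) = 0.02163 K/W
R_total = 0.02211 K/W
Q = ΔT/R_total = 180/0.02211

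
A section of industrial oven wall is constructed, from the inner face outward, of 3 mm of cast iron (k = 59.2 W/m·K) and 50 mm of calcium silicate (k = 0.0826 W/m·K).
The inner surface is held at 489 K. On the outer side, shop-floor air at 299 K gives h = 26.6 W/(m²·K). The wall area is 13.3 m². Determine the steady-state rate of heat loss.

Q ≈ 3930 W

Series thermal resistances:
R_cast iron = L/(kA) = 0.003/(59.2×13.3) = 3.81×10^-6 K/W
R_calcium silicate = L/(kA) = 0.05/(0.0826×13.3) = 0.04551 K/W
R_outer film = 1/(h_o·A) = 1/(26.6×13.3) = 0.002827 K/W
R_total = 0.04834 K/W
Q = ΔT / R_total = 190 / 0.04834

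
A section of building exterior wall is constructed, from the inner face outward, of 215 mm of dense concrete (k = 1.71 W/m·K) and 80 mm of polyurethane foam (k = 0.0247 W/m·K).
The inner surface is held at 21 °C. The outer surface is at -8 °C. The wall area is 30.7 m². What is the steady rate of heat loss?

Q ≈ 265 W

Using the resistance-network approach (series):
R_dense concrete = L/(kA) = 0.215/(1.71×30.7) = 0.004095 K/W
R_polyurethane foam = L/(kA) = 0.08/(0.0247×30.7) = 0.1055 K/W
R_total = 0.1096 K/W
Q = ΔT / R_total = 29 / 0.1096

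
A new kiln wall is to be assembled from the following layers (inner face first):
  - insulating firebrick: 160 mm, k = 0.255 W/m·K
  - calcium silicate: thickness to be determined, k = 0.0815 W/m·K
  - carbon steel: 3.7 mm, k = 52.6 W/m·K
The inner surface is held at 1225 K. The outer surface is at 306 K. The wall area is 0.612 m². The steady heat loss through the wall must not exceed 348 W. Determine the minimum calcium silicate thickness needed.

L ≈ 80.6 mm

Treating each layer as a thermal resistance in series:
R_insulating firebrick = L/(kA) = 0.16/(0.255×0.612) = 1.025 K/W
R_carbon steel = L/(kA) = 0.0037/(52.6×0.612) = 1.149×10^-4 K/W
Sum of the known resistances R_other = 1.025 K/W
Required total resistance R_tot = ΔT/Q_allow = 919/348 = 2.641 K/W
R_calcium silicate = R_tot − R_other = 1.615 K/W
L = R·k·A = 1.615×0.0815×0.612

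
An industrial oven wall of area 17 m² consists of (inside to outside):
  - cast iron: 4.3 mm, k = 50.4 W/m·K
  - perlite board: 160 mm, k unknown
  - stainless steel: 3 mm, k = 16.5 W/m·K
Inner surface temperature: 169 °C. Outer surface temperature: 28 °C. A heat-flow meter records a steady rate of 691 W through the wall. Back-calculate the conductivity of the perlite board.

k ≈ 0.0461 W/(m·K)

Treating each layer as a thermal resistance in series:
R_cast iron = L/(kA) = 0.0043/(50.4×17) = 5.019×10^-6 K/W
R_stainless steel = L/(kA) = 0.003/(16.5×17) = 1.07×10^-5 K/W
Sum of known resistances R_other = 1.571×10^-5 K/W
Total R = ΔT/Q = 141/691 = 0.2041 K/W
R_perlite board = R_total − R_other = 0.204 K/W
k = L/(R·A) = 0.16/(0.204×17)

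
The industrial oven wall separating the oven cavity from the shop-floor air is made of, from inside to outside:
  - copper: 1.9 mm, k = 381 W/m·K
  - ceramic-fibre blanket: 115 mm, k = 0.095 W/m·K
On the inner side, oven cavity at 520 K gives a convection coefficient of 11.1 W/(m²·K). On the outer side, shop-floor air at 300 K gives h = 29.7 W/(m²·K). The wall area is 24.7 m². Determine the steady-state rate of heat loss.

Using the resistance-network approach (series):
R_inner film = 1/(h_i·A) = 1/(11.1×24.7) = 0.003647 K/W
R_copper = L/(kA) = 0.0019/(381×24.7) = 2.019×10^-7 K/W
R_ceramic-fibre blanket = L/(kA) = 0.115/(0.095×24.7) = 0.04901 K/W
R_outer film = 1/(h_o·A) = 1/(29.7×24.7) = 0.001363 K/W
R_total = 0.05402 K/W
Q = ΔT / R_total = 220 / 0.05402

Q ≈ 4070 W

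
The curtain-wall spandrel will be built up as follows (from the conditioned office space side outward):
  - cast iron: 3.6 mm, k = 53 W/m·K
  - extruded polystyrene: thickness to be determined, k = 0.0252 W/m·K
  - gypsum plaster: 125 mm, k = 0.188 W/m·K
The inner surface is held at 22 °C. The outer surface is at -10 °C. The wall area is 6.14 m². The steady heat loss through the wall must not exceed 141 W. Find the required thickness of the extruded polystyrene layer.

L ≈ 18.4 mm

Series thermal resistances:
R_cast iron = L/(kA) = 0.0036/(53×6.14) = 1.106×10^-5 K/W
R_gypsum plaster = L/(kA) = 0.125/(0.188×6.14) = 0.1083 K/W
Sum of the known resistances R_other = 0.1083 K/W
Required total resistance R_tot = ΔT/Q_allow = 32/141 = 0.227 K/W
R_extruded polystyrene = R_tot − R_other = 0.1187 K/W
L = R·k·A = 0.1187×0.0252×6.14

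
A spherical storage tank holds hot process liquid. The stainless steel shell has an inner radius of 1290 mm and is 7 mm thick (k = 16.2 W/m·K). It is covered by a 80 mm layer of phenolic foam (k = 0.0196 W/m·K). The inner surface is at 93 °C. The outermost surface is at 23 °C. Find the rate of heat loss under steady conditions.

Q ≈ 385 W

For a spherical shell R = (1/r₁ − 1/r₂)/(4πk); film R = 1/(h·4πr²). In series:
R_stainless steel shell = (1/1.29 − 1/1.297)/(4π×16.2) = 2.055×10^-5 K/W
R_phenolic foam = (1/1.297 − 1/1.377)/(4π×0.0196) = 0.1819 K/W
R_total = 0.1819 K/W
Q = ΔT/R_total = 70/0.1819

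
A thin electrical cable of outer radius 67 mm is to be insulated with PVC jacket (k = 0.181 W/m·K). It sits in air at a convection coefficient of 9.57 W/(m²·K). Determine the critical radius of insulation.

For a cylinder r_cr = k/h = 0.181/9.57
r_cr = 18.9 mm; since the bare radius (67 mm) is above r_cr, any added insulation will reduce heat loss.

r_cr ≈ 18.9 mm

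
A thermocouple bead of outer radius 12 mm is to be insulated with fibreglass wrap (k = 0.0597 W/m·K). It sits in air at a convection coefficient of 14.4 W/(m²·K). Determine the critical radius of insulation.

r_cr ≈ 8.29 mm

For a sphere r_cr = 2k/h = 2×0.0597/14.4
r_cr = 8.29 mm; since the bare radius (12 mm) is above r_cr, any added insulation will reduce heat loss.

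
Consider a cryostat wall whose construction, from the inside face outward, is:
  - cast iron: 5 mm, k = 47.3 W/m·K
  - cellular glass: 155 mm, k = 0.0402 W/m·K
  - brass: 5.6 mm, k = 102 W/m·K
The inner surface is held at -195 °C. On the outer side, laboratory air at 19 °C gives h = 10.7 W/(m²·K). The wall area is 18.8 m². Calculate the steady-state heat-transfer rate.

Treating each layer as a thermal resistance in series:
R_cast iron = L/(kA) = 0.005/(47.3×18.8) = 5.623×10^-6 K/W
R_cellular glass = L/(kA) = 0.155/(0.0402×18.8) = 0.2051 K/W
R_brass = L/(kA) = 0.0056/(102×18.8) = 2.92×10^-6 K/W
R_outer film = 1/(h_o·A) = 1/(10.7×18.8) = 0.004971 K/W
R_total = 0.2101 K/W
Q = ΔT / R_total = 214 / 0.2101

Q ≈ 1020 W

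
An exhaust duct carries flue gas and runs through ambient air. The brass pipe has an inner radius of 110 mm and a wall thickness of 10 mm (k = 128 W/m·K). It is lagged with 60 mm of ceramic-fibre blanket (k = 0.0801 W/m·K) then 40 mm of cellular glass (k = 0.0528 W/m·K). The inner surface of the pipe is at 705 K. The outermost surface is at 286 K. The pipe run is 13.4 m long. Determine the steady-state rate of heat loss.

Cylindrical conduction, so R = ln(r₂/r₁)/(2πkL) per layer, in series:
R_brass pipe wall = ln(120/110)/(2π×128×13.4) = 8.074×10^-6 K/W
R_ceramic-fibre blanket = ln(180/120)/(2π×0.0801×13.4) = 0.06012 K/W
R_cellular glass = ln(220/180)/(2π×0.0528×13.4) = 0.04514 K/W
R_total = 0.1053 K/W
Q = ΔT/R_total = 419/0.1053

Q ≈ 3980 W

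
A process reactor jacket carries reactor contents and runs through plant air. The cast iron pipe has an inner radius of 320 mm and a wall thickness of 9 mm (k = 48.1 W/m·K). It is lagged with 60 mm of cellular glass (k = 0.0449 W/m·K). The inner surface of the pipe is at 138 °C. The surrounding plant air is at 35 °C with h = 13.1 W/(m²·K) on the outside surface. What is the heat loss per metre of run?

q′ ≈ 165 W/m

Cylindrical conduction, so R = ln(r₂/r₁)/(2πkL) per layer, in series:
R_cast iron pipe wall = ln(329/320)/(2π×48.1×1) = 9.178×10^-5 K/W
R_cellular glass = ln(389/329)/(2π×0.0449×1) = 0.5938 K/W
R_outer film = 1/(h_o·2πr_oL) = 1/(13.1×2π×0.389×1) = 0.03123 K/W
R_total = 0.6251 K/W
Q = ΔT/R_total = 103/0.6251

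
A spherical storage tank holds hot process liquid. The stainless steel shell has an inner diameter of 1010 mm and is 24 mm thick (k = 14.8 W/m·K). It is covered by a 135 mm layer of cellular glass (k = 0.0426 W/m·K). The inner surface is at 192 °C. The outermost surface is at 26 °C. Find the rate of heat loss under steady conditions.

For a spherical shell R = (1/r₁ − 1/r₂)/(4πk); film R = 1/(h·4πr²). In series:
R_stainless steel shell = (1/0.505 − 1/0.529)/(4π×14.8) = 4.831×10^-4 K/W
R_cellular glass = (1/0.529 − 1/0.664)/(4π×0.0426) = 0.7179 K/W
R_total = 0.7184 K/W
Q = ΔT/R_total = 166/0.7184

Q ≈ 231 W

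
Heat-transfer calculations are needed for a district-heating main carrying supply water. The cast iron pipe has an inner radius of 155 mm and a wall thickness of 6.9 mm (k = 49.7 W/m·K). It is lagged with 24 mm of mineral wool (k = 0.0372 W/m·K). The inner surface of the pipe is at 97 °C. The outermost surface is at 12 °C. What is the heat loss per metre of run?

q′ ≈ 144 W/m

Per-layer cylindrical resistances, series-summed:
R_cast iron pipe wall = ln(161.9/155)/(2π×49.7×1) = 1.395×10^-4 K/W
R_mineral wool = ln(185.9/161.9)/(2π×0.0372×1) = 0.5914 K/W
R_total = 0.5915 K/W
Q = ΔT/R_total = 85/0.5915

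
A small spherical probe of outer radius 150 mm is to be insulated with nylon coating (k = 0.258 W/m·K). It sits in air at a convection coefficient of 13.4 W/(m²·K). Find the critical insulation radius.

r_cr ≈ 38.5 mm

For a sphere r_cr = 2k/h = 2×0.258/13.4
r_cr = 38.5 mm; since the bare radius (150 mm) is above r_cr, any added insulation will reduce heat loss.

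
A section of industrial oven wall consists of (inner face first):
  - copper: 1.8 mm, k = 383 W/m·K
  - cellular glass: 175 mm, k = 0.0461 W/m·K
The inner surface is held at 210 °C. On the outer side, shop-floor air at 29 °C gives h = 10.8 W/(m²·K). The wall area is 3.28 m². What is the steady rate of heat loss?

Q ≈ 153 W

Series thermal resistances:
R_copper = L/(kA) = 0.0018/(383×3.28) = 1.433×10^-6 K/W
R_cellular glass = L/(kA) = 0.175/(0.0461×3.28) = 1.157 K/W
R_outer film = 1/(h_o·A) = 1/(10.8×3.28) = 0.02823 K/W
R_total = 1.186 K/W
Q = ΔT / R_total = 181 / 1.186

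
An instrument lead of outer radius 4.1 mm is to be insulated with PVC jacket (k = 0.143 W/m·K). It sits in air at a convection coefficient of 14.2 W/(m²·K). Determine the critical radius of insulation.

For a cylinder r_cr = k/h = 0.143/14.2
r_cr = 10.1 mm; since the bare radius (4.1 mm) is below r_cr, adding a thin layer of insulation will *increase* heat loss.

r_cr ≈ 10.1 mm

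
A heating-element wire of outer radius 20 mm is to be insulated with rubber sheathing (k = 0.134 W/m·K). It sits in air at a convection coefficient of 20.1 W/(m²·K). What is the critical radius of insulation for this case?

For a cylinder r_cr = k/h = 0.134/20.1
r_cr = 6.67 mm; since the bare radius (20 mm) is above r_cr, any added insulation will reduce heat loss.

r_cr ≈ 6.67 mm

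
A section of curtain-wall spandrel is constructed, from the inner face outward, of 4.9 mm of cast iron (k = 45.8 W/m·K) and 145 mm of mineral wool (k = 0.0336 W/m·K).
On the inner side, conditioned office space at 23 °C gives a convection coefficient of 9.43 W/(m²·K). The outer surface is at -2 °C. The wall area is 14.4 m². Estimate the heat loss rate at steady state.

Model the wall as resistances in series:
R_inner film = 1/(h_i·A) = 1/(9.43×14.4) = 0.007364 K/W
R_cast iron = L/(kA) = 0.0049/(45.8×14.4) = 7.43×10^-6 K/W
R_mineral wool = L/(kA) = 0.145/(0.0336×14.4) = 0.2997 K/W
R_total = 0.3071 K/W
Q = ΔT / R_total = 25 / 0.3071

Q ≈ 81.4 W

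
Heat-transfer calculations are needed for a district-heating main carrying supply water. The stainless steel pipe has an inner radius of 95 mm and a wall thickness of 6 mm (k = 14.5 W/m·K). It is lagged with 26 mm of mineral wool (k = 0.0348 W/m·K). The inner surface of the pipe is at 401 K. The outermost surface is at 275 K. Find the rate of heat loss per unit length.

For a radial system each layer contributes R = ln(r_out/r_in)/(2πkL); films add R = 1/(hA).
R_stainless steel pipe wall = ln(101/95)/(2π×14.5×1) = 6.722×10^-4 K/W
R_mineral wool = ln(127/101)/(2π×0.0348×1) = 1.048 K/W
R_total = 1.048 K/W
Q = ΔT/R_total = 126/1.048

q′ ≈ 120 W/m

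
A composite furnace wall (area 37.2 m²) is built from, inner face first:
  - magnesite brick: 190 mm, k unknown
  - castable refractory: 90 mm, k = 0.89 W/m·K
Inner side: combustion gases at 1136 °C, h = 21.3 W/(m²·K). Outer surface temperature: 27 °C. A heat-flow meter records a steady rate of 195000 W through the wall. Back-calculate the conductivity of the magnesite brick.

k ≈ 2.99 W/(m·K)

Series thermal resistances:
R_inner film = 1/(h_i·A) = 1/(21.3×37.2) = 0.001262 K/W
R_castable refractory = L/(kA) = 0.09/(0.89×37.2) = 0.002718 K/W
Sum of known resistances R_other = 0.00398 K/W
Total R = ΔT/Q = 1109/195000 = 0.005687 K/W
R_magnesite brick = R_total − R_other = 0.001707 K/W
k = L/(R·A) = 0.19/(0.001707×37.2)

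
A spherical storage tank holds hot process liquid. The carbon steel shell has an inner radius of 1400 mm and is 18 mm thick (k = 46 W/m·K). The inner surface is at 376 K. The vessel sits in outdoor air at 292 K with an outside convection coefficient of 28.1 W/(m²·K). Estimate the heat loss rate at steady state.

For a spherical shell R = (1/r₁ − 1/r₂)/(4πk); film R = 1/(h·4πr²). In series:
R_carbon steel shell = (1/1.4 − 1/1.418)/(4π×46) = 1.569×10^-5 K/W
R_outer film = 1/(h·4πr_o²) = 1/(28.1×4π×1.418²) = 0.001408 K/W
R_total = 0.001424 K/W
Q = ΔT/R_total = 84/0.001424

Q ≈ 59000 W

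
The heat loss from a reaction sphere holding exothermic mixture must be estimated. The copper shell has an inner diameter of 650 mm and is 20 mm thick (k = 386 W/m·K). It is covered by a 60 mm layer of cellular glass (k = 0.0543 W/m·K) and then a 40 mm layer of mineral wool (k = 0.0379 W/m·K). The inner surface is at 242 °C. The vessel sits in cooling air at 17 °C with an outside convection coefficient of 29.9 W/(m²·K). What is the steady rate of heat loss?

Q ≈ 203 W

Radial (spherical) resistances in series:
R_copper shell = (1/0.325 − 1/0.345)/(4π×386) = 3.677×10^-5 K/W
R_cellular glass = (1/0.345 − 1/0.405)/(4π×0.0543) = 0.6293 K/W
R_mineral wool = (1/0.405 − 1/0.445)/(4π×0.0379) = 0.466 K/W
R_outer film = 1/(h·4πr_o²) = 1/(29.9×4π×0.445²) = 0.01344 K/W
R_total = 1.109 K/W
Q = ΔT/R_total = 225/1.109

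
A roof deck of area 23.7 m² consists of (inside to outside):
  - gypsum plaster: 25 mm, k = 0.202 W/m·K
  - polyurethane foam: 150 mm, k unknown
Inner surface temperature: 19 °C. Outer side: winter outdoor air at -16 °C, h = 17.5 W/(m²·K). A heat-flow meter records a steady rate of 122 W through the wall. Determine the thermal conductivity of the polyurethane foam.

Model the wall as resistances in series:
R_gypsum plaster = L/(kA) = 0.025/(0.202×23.7) = 0.005222 K/W
R_outer film = 1/(h_o·A) = 1/(17.5×23.7) = 0.002411 K/W
Sum of known resistances R_other = 0.007633 K/W
Total R = ΔT/Q = 35/122 = 0.2869 K/W
R_polyurethane foam = R_total − R_other = 0.2793 K/W
k = L/(R·A) = 0.15/(0.2793×23.7)

k ≈ 0.0227 W/(m·K)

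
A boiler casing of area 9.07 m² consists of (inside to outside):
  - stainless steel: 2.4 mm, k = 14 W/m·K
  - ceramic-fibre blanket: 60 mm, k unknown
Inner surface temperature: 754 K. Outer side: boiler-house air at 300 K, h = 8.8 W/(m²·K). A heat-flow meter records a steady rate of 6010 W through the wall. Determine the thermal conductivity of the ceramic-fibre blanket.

k ≈ 0.105 W/(m·K)

Thermal resistances in series:
R_stainless steel = L/(kA) = 0.0024/(14×9.07) = 1.89×10^-5 K/W
R_outer film = 1/(h_o·A) = 1/(8.8×9.07) = 0.01253 K/W
Sum of known resistances R_other = 0.01255 K/W
Total R = ΔT/Q = 454/6010 = 0.07554 K/W
R_ceramic-fibre blanket = R_total − R_other = 0.06299 K/W
k = L/(R·A) = 0.06/(0.06299×9.07)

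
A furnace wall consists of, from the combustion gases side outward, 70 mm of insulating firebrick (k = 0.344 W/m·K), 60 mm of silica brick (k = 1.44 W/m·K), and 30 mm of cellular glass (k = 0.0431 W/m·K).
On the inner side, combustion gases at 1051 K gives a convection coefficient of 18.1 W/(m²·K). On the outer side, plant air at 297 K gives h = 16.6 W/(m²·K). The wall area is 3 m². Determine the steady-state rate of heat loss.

Model the wall as resistances in series:
R_inner film = 1/(h_i·A) = 1/(18.1×3) = 0.01842 K/W
R_insulating firebrick = L/(kA) = 0.07/(0.344×3) = 0.06783 K/W
R_silica brick = L/(kA) = 0.06/(1.44×3) = 0.01389 K/W
R_cellular glass = L/(kA) = 0.03/(0.0431×3) = 0.232 K/W
R_outer film = 1/(h_o·A) = 1/(16.6×3) = 0.02008 K/W
R_total = 0.3522 K/W
Q = ΔT / R_total = 754 / 0.3522

Q ≈ 2140 W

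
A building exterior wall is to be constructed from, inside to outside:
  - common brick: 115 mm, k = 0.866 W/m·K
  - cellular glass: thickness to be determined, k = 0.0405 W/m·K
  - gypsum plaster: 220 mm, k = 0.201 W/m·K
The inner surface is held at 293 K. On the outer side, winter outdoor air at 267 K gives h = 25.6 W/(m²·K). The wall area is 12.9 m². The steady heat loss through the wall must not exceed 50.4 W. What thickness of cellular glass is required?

Model the wall as resistances in series:
R_common brick = L/(kA) = 0.115/(0.866×12.9) = 0.01029 K/W
R_gypsum plaster = L/(kA) = 0.22/(0.201×12.9) = 0.08485 K/W
R_outer film = 1/(h_o·A) = 1/(25.6×12.9) = 0.003028 K/W
Sum of the known resistances R_other = 0.09817 K/W
Required total resistance R_tot = ΔT/Q_allow = 26/50.4 = 0.5159 K/W
R_cellular glass = R_tot − R_other = 0.4177 K/W
L = R·k·A = 0.4177×0.0405×12.9

L ≈ 218 mm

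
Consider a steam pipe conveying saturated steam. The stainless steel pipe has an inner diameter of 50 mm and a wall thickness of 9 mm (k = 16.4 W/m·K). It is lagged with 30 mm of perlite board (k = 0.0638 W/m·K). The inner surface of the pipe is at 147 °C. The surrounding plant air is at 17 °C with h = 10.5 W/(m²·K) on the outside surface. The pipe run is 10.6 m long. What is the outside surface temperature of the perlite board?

T ≈ 33.9 °C

Radial resistances (cylindrical: R_cond = ln(r_o/r_i)/(2πkL), R_conv = 1/(h·2πrL)):
R_stainless steel pipe wall = ln(34/25)/(2π×16.4×10.6) = 2.815×10^-4 K/W
R_perlite board = ln(64/34)/(2π×0.0638×10.6) = 0.1489 K/W
R_outer film = 1/(h_o·2πr_oL) = 1/(10.5×2π×0.064×10.6) = 0.02234 K/W
R_total = 0.1715 K/W
Q = ΔT/R_total = 130/0.1715
Q = 758 W
T_interface = T_inner − Q·ΣR(inner→interface) = 147 − 758×0.1491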